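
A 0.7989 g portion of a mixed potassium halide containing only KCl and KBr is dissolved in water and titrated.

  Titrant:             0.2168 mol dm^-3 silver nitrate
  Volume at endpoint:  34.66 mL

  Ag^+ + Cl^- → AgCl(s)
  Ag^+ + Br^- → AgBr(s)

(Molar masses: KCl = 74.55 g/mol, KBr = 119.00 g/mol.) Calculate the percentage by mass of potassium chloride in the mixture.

20.01 %

n(AgNO3) = 0.03466 × 0.2168 = 7.514 × 10^-3 mol
Let x = n(KCl), y = n(KBr).
Titrant: 1x + 1y = 7.514 × 10^-3;  mass: 74.55x + 119.00y = 0.7989
Solving, x = 2.144 × 10^-3 mol, y = 5.370 × 10^-3 mol
mass of KCl = 2.144 × 10^-3 × 74.55 = 0.1598 g
% KCl = 0.1598 / 0.7989 × 100 = 20.01 %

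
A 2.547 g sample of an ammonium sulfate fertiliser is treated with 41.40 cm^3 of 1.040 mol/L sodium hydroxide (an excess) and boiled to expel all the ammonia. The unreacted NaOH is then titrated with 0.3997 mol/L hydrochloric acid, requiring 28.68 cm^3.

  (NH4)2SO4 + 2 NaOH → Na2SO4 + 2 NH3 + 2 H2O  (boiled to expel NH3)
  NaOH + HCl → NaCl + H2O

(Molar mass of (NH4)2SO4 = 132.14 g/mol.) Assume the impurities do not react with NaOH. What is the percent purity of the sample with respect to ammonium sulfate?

81.95 %

n(NaOH) added = 0.04140 × 1.040 = 0.04306 mol
n(HCl) used in back-titration = 0.02868 × 0.3997 = 0.01146 mol
n(NaOH) left over = 0.01146 mol (1:1 ratio)
n(NaOH) consumed by analyte = 0.04306 − 0.01146 = 0.03159 mol
From the 1:2 ratio, n((NH4)2SO4) = 1/2 × 0.03159 = 0.01580 mol
mass of (NH4)2SO4 = 0.01580 × 132.14 = 2.087 g
% (NH4)2SO4 = 2.087 / 2.547 × 100 = 81.95 %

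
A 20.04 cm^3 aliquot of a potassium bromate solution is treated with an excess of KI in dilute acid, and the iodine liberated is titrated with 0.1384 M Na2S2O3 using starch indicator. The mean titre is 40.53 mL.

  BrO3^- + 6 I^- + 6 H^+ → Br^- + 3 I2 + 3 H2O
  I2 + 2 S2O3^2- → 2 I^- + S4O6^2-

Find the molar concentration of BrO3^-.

n(S2O3^2-) = 0.04053 × 0.1384 = 5.609 × 10^-3 mol
n(I2) = n(S2O3^2-)/2 = 2.805 × 10^-3 mol
From the 1:3 ratio, n(BrO3^-) in the aliquot = 1/3 × 2.805 × 10^-3 = 9.349 × 10^-4 mol
[BrO3^-] = 9.349 × 10^-4 / 0.02004 = 0.04665 mol/L

0.04665 M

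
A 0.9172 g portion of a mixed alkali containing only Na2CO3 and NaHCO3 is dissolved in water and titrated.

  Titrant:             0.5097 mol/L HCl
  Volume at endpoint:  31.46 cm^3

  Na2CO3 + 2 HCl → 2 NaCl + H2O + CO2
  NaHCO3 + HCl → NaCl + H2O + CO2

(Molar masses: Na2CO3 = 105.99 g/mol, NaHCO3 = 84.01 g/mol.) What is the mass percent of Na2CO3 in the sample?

80.09 %

n(HCl) = 0.03146 × 0.5097 = 0.01604 mol
Let x = n(Na2CO3), y = n(NaHCO3).
Titrant: 2x + 1y = 0.01604;  mass: 105.99x + 84.01y = 0.9172
Solving, x = 6.931 × 10^-3 mol, y = 2.174 × 10^-3 mol
mass of Na2CO3 = 6.931 × 10^-3 × 105.99 = 0.7346 g
% Na2CO3 = 0.7346 / 0.9172 × 100 = 80.09 %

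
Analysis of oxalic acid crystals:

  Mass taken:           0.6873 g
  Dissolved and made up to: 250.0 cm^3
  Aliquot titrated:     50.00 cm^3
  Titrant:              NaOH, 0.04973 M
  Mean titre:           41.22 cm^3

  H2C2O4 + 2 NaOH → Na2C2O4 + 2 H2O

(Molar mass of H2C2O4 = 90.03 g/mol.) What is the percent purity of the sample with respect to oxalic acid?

67.13 %

n(NaOH) per titration = 0.04122 × 0.04973 = 2.050 × 10^-3 mol
From the 1:2 ratio, n(H2C2O4) in each aliquot = 1/2 × 2.050 × 10^-3 = 1.025 × 10^-3 mol
n(H2C2O4) in the whole flask = 1.025 × 10^-3 × 250.0/50.00 = 5.125 × 10^-3 mol
mass of H2C2O4 = 5.125 × 10^-3 × 90.03 = 0.4614 g
% H2C2O4 = 0.4614 / 0.6873 × 100 = 67.13 %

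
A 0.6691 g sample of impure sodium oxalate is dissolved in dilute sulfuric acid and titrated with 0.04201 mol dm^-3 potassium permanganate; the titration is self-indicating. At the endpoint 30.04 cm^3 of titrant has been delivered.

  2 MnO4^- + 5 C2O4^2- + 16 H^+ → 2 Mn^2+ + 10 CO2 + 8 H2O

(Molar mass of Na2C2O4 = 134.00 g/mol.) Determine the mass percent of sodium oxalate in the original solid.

63.18 %

n(KMnO4) = 0.03004 L × 0.04201 mol/L = 1.262 × 10^-3 mol
From the 5:2 ratio, n(Na2C2O4) = 5/2 × 1.262 × 10^-3 = 3.155 × 10^-3 mol
mass of Na2C2O4 = 3.155 × 10^-3 × 134.00 g/mol = 0.4228 g
% Na2C2O4 = 0.4228 / 0.6691 × 100 = 63.18 %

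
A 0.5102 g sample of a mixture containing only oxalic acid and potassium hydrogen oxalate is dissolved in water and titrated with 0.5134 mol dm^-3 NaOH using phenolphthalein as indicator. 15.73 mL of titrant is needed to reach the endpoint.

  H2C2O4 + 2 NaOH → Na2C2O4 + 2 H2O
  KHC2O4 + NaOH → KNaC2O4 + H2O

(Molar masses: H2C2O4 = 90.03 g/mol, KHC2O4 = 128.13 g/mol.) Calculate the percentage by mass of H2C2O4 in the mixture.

55.68 %

n(NaOH) = 0.01573 × 0.5134 = 8.076 × 10^-3 mol
Let x = n(H2C2O4), y = n(KHC2O4).
Titrant: 2x + 1y = 8.076 × 10^-3;  mass: 90.03x + 128.13y = 0.5102
Solving, x = 3.156 × 10^-3 mol, y = 1.765 × 10^-3 mol
mass of H2C2O4 = 3.156 × 10^-3 × 90.03 = 0.2841 g
% H2C2O4 = 0.2841 / 0.5102 × 100 = 55.68 %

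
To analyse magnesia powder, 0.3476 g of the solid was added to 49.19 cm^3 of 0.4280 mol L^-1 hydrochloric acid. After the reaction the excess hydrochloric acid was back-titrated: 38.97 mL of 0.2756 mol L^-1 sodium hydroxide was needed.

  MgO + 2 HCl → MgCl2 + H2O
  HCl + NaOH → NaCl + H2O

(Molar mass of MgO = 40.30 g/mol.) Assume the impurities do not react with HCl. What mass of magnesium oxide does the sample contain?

n(HCl) added = 0.04919 × 0.4280 = 0.02105 mol
n(NaOH) used in back-titration = 0.03897 × 0.2756 = 0.01074 mol
n(HCl) left over = 0.01074 mol (1:1 ratio)
n(HCl) consumed by analyte = 0.02105 − 0.01074 = 0.01031 mol
From the 1:2 ratio, n(MgO) = 1/2 × 0.01031 = 5.157 × 10^-3 mol
mass of MgO = 5.157 × 10^-3 × 40.30 = 0.2078 g

0.2078 g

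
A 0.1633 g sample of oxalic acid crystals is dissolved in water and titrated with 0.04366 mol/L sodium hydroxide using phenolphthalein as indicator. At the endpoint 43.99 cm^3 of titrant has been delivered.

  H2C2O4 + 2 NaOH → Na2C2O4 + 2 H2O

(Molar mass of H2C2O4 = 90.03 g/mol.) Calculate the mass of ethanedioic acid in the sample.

0.08646 g

n(NaOH) = 0.04399 L × 0.04366 mol/L = 1.921 × 10^-3 mol
From the 1:2 ratio, n(H2C2O4) = 1/2 × 1.921 × 10^-3 = 9.603 × 10^-4 mol
mass of H2C2O4 = 9.603 × 10^-4 × 90.03 g/mol = 0.08646 g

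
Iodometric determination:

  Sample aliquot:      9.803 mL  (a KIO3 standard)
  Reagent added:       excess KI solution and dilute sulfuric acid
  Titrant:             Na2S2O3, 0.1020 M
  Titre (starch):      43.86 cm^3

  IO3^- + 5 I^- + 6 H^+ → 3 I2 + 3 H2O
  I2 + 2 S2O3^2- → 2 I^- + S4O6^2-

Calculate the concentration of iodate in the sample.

n(S2O3^2-) = 0.04386 × 0.1020 = 4.474 × 10^-3 mol
n(I2) = n(S2O3^2-)/2 = 2.237 × 10^-3 mol
From the 1:3 ratio, n(IO3^-) in the aliquot = 1/3 × 2.237 × 10^-3 = 7.456 × 10^-4 mol
[IO3^-] = 7.456 × 10^-4 / 0.009803 = 0.07606 mol/L

0.07606 M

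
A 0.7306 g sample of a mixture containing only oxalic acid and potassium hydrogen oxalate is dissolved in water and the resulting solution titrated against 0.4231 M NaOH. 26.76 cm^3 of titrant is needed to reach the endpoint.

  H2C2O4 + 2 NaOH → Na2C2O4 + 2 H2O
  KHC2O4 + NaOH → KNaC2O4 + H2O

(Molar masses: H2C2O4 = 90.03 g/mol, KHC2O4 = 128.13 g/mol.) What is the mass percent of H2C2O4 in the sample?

n(NaOH) = 0.02676 × 0.4231 = 0.01132 mol
Let x = n(H2C2O4), y = n(KHC2O4).
Titrant: 2x + 1y = 0.01132;  mass: 90.03x + 128.13y = 0.7306
Solving, x = 4.332 × 10^-3 mol, y = 2.658 × 10^-3 mol
mass of H2C2O4 = 4.332 × 10^-3 × 90.03 = 0.3900 g
% H2C2O4 = 0.3900 / 0.7306 × 100 = 53.38 %

53.38 %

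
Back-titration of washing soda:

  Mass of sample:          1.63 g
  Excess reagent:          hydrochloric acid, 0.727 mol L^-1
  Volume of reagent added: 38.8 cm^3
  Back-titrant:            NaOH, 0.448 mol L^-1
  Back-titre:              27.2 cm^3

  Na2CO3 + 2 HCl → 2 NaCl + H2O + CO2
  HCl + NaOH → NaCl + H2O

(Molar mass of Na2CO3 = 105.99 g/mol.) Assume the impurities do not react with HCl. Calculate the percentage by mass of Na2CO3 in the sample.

52.1 %

n(HCl) added = 0.0388 × 0.727 = 0.0282 mol
n(NaOH) used in back-titration = 0.0272 × 0.448 = 0.0122 mol
n(HCl) left over = 0.0122 mol (1:1 ratio)
n(HCl) consumed by analyte = 0.0282 − 0.0122 = 0.0160 mol
From the 1:2 ratio, n(Na2CO3) = 1/2 × 0.0160 = 8.01 × 10^-3 mol
mass of Na2CO3 = 8.01 × 10^-3 × 105.99 = 0.849 g
% Na2CO3 = 0.849 / 1.63 × 100 = 52.1 %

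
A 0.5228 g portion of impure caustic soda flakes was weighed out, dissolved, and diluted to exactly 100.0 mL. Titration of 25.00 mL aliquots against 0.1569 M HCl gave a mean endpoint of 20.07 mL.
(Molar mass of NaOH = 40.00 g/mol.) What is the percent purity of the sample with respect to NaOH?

96.37 %

NaOH + HCl → NaCl + H2O
n(HCl) per titration = 0.02007 × 0.1569 = 3.149 × 10^-3 mol
n(NaOH) in each aliquot = 3.149 × 10^-3 mol (1:1 ratio)
n(NaOH) in the whole flask = 3.149 × 10^-3 × 100.0/25.00 = 0.01260 mol
mass of NaOH = 0.01260 × 40.00 = 0.5038 g
% NaOH = 0.5038 / 0.5228 × 100 = 96.37 %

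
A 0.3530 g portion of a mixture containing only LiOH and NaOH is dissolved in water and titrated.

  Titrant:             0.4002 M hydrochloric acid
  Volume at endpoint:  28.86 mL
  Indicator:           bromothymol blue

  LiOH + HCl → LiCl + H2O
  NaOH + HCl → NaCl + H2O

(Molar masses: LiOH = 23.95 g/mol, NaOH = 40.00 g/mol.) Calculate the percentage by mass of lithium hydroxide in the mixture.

46.07 %

n(HCl) = 0.02886 × 0.4002 = 0.01155 mol
Let x = n(LiOH), y = n(NaOH).
Titrant: 1x + 1y = 0.01155;  mass: 23.95x + 40.00y = 0.3530
Solving, x = 6.791 × 10^-3 mol, y = 4.759 × 10^-3 mol
mass of LiOH = 6.791 × 10^-3 × 23.95 = 0.1626 g
% LiOH = 0.1626 / 0.3530 × 100 = 46.07 %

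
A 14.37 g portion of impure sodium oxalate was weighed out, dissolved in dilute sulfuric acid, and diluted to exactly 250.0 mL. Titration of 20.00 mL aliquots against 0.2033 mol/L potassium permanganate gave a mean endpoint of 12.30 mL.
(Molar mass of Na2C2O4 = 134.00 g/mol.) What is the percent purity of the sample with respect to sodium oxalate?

2 MnO4^- + 5 C2O4^2- + 16 H^+ → 2 Mn^2+ + 10 CO2 + 8 H2O
n(KMnO4) per titration = 0.01230 × 0.2033 = 2.501 × 10^-3 mol
From the 5:2 ratio, n(Na2C2O4) in each aliquot = 5/2 × 2.501 × 10^-3 = 6.251 × 10^-3 mol
n(Na2C2O4) in the whole flask = 6.251 × 10^-3 × 250.0/20.00 = 0.07814 mol
mass of Na2C2O4 = 0.07814 × 134.00 = 10.47 g
% Na2C2O4 = 10.47 / 14.37 × 100 = 72.87 %

72.87 %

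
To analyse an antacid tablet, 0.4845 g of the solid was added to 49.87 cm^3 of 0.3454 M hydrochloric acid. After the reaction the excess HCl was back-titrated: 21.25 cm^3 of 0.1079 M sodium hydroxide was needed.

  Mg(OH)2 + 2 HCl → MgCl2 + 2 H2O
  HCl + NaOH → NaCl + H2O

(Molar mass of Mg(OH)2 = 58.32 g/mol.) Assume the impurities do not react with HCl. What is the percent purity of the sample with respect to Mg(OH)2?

89.87 %

n(HCl) added = 0.04987 × 0.3454 = 0.01723 mol
n(NaOH) used in back-titration = 0.02125 × 0.1079 = 2.293 × 10^-3 mol
n(HCl) left over = 2.293 × 10^-3 mol (1:1 ratio)
n(HCl) consumed by analyte = 0.01723 − 2.293 × 10^-3 = 0.01493 mol
From the 1:2 ratio, n(Mg(OH)2) = 1/2 × 0.01493 = 7.466 × 10^-3 mol
mass of Mg(OH)2 = 7.466 × 10^-3 × 58.32 = 0.4354 g
% Mg(OH)2 = 0.4354 / 0.4845 × 100 = 89.87 %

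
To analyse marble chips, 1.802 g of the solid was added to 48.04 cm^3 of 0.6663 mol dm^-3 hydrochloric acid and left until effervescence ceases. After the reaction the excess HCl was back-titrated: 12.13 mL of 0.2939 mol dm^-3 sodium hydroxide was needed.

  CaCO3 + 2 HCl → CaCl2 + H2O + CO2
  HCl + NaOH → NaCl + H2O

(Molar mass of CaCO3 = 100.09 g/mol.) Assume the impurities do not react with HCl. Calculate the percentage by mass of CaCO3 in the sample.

n(HCl) added = 0.04804 × 0.6663 = 0.03201 mol
n(NaOH) used in back-titration = 0.01213 × 0.2939 = 3.565 × 10^-3 mol
n(HCl) left over = 3.565 × 10^-3 mol (1:1 ratio)
n(HCl) consumed by analyte = 0.03201 − 3.565 × 10^-3 = 0.02844 mol
From the 1:2 ratio, n(CaCO3) = 1/2 × 0.02844 = 0.01422 mol
mass of CaCO3 = 0.01422 × 100.09 = 1.423 g
% CaCO3 = 1.423 / 1.802 × 100 = 78.99 %

78.99 %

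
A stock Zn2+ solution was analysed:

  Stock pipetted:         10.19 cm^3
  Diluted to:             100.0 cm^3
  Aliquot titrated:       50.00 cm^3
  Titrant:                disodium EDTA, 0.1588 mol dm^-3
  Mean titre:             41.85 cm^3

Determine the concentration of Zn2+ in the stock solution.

Zn^2+ + EDTA^4- → [Zn(EDTA)]^2-
n(EDTA) = 0.04185 × 0.1588 = 6.646 × 10^-3 mol
n(Zn2+) in the aliquot = 6.646 × 10^-3 mol (1:1 ratio)
[Zn2+]_dilute = 6.646 × 10^-3 / 0.05000 = 0.1329 mol/L
Dilution factor = 100.0 / 10.19 = 9.814
[Zn2+]_stock = 0.1329 × 9.814 = 1.304 mol/L

1.304 mol/L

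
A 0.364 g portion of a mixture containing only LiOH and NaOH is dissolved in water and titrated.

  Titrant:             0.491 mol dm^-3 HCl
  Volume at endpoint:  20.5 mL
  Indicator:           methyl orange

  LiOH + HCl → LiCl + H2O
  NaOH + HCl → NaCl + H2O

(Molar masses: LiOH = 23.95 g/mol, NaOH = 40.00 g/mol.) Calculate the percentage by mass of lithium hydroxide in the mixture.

n(HCl) = 0.0205 × 0.491 = 0.0101 mol
Let x = n(LiOH), y = n(NaOH).
Titrant: 1x + 1y = 0.0101;  mass: 23.95x + 40.00y = 0.364
Solving, x = 2.41 × 10^-3 mol, y = 7.66 × 10^-3 mol
mass of LiOH = 2.41 × 10^-3 × 23.95 = 0.0576 g
% LiOH = 0.0576 / 0.364 × 100 = 15.8 %

15.8 %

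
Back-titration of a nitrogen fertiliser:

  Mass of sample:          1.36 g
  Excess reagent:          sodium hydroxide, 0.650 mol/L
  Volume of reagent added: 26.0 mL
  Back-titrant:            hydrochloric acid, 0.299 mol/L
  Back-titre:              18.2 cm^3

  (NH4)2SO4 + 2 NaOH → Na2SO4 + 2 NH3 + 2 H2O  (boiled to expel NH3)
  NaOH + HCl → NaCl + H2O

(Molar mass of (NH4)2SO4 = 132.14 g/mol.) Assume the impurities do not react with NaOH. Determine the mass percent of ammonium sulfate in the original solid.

55.7 %

n(NaOH) added = 0.0260 × 0.650 = 0.0169 mol
n(HCl) used in back-titration = 0.0182 × 0.299 = 5.44 × 10^-3 mol
n(NaOH) left over = 5.44 × 10^-3 mol (1:1 ratio)
n(NaOH) consumed by analyte = 0.0169 − 5.44 × 10^-3 = 0.0115 mol
From the 1:2 ratio, n((NH4)2SO4) = 1/2 × 0.0115 = 5.73 × 10^-3 mol
mass of (NH4)2SO4 = 5.73 × 10^-3 × 132.14 = 0.757 g
% (NH4)2SO4 = 0.757 / 1.36 × 100 = 55.7 %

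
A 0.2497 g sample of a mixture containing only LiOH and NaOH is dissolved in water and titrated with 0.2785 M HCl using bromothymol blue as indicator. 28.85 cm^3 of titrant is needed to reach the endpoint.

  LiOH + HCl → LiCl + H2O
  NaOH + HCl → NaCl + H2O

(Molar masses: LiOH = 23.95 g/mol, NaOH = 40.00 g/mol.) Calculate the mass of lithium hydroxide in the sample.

0.1070 g

n(HCl) = 0.02885 × 0.2785 = 8.035 × 10^-3 mol
Let x = n(LiOH), y = n(NaOH).
Titrant: 1x + 1y = 8.035 × 10^-3;  mass: 23.95x + 40.00y = 0.2497
Solving, x = 4.467 × 10^-3 mol, y = 3.568 × 10^-3 mol
mass of LiOH = 4.467 × 10^-3 × 23.95 = 0.1070 g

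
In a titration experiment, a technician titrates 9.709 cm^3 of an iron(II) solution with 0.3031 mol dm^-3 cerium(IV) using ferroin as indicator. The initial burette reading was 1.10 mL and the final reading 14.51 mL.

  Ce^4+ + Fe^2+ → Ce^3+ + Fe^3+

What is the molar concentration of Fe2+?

0.4186 mol/L

n(Ce4+) = 0.01341 L × 0.3031 mol/L = 4.065 × 10^-3 mol
n(Fe2+) = 4.065 × 10^-3 mol (1:1 mole ratio)
[Fe2+] = 4.065 × 10^-3 mol / 0.009709 L = 0.4186 mol/L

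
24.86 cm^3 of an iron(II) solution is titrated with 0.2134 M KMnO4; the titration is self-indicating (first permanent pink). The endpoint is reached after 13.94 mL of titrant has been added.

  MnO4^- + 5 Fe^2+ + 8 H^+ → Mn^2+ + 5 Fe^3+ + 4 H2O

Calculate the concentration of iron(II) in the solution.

n(KMnO4) = 0.01394 L × 0.2134 mol/L = 2.975 × 10^-3 mol
From the 5:1 mole ratio, n(Fe2+) = 5/1 × 2.975 × 10^-3 = 0.01487 mol
[Fe2+] = 0.01487 mol / 0.02486 L = 0.5983 mol/L

0.5983 M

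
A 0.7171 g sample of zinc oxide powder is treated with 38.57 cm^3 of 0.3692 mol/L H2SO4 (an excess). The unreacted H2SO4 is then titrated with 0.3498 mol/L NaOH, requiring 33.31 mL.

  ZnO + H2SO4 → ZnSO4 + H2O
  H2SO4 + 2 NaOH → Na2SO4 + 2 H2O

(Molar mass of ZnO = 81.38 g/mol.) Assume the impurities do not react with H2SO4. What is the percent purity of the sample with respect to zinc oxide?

n(H2SO4) added = 0.03857 × 0.3692 = 0.01424 mol
n(NaOH) used in back-titration = 0.03331 × 0.3498 = 0.01165 mol
From the 1:2 ratio, n(H2SO4) left over = 1/2 × 0.01165 = 5.826 × 10^-3 mol
n(H2SO4) consumed by analyte = 0.01424 − 5.826 × 10^-3 = 8.414 × 10^-3 mol
n(ZnO) = 8.414 × 10^-3 mol (1:1 ratio)
mass of ZnO = 8.414 × 10^-3 × 81.38 = 0.6847 g
% ZnO = 0.6847 / 0.7171 × 100 = 95.49 %

95.49 %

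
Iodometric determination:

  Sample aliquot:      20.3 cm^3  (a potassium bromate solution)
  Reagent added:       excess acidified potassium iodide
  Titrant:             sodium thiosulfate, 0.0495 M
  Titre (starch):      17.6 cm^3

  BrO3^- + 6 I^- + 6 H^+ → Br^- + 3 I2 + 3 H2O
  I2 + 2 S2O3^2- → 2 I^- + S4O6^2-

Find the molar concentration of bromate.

n(S2O3^2-) = 0.0176 × 0.0495 = 8.71 × 10^-4 mol
n(I2) = n(S2O3^2-)/2 = 4.36 × 10^-4 mol
From the 1:3 ratio, n(BrO3^-) in the aliquot = 1/3 × 4.36 × 10^-4 = 1.45 × 10^-4 mol
[BrO3^-] = 1.45 × 10^-4 / 0.0203 = 0.00715 mol/L

0.00715 M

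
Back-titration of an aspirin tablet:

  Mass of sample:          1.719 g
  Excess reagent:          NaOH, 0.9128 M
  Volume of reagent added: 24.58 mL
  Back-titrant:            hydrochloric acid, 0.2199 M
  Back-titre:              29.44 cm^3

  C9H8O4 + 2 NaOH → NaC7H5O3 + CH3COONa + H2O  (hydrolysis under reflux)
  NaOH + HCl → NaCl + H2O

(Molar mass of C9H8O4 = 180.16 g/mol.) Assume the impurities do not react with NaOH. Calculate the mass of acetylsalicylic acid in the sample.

n(NaOH) added = 0.02458 × 0.9128 = 0.02244 mol
n(HCl) used in back-titration = 0.02944 × 0.2199 = 6.474 × 10^-3 mol
n(NaOH) left over = 6.474 × 10^-3 mol (1:1 ratio)
n(NaOH) consumed by analyte = 0.02244 − 6.474 × 10^-3 = 0.01596 mol
From the 1:2 ratio, n(C9H8O4) = 1/2 × 0.01596 = 7.981 × 10^-3 mol
mass of C9H8O4 = 7.981 × 10^-3 × 180.16 = 1.438 g

1.438 g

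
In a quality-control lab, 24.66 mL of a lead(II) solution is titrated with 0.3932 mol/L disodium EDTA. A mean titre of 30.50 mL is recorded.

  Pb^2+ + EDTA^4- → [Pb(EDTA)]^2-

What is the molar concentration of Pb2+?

n(EDTA) = 0.03050 L × 0.3932 mol/L = 0.01199 mol
n(Pb2+) = 0.01199 mol (1:1 mole ratio)
[Pb2+] = 0.01199 mol / 0.02466 L = 0.4863 mol/L

0.4863 mol/L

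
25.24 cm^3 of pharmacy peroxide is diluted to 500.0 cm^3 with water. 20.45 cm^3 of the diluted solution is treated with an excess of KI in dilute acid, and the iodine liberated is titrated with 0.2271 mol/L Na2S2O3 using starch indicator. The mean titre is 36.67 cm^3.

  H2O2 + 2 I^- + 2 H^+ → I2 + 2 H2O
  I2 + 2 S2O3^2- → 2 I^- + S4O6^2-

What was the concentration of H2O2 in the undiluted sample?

n(S2O3^2-) = 0.03667 × 0.2271 = 8.328 × 10^-3 mol
n(I2) = n(S2O3^2-)/2 = 4.164 × 10^-3 mol
n(H2O2) in the aliquot = 4.164 × 10^-3 mol (1:1 ratio)
[H2O2]_dilute = 4.164 × 10^-3 / 0.02045 = 0.2036 mol/L
[H2O2]_original = 0.2036 × 500.0/25.24 = 4.034 mol/L

4.034 mol/L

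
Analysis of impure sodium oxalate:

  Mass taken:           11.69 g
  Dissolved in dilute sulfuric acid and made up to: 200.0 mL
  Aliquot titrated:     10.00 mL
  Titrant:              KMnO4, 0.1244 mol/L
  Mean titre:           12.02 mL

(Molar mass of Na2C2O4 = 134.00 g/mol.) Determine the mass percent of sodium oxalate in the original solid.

2 MnO4^- + 5 C2O4^2- + 16 H^+ → 2 Mn^2+ + 10 CO2 + 8 H2O
n(KMnO4) per titration = 0.01202 × 0.1244 = 1.495 × 10^-3 mol
From the 5:2 ratio, n(Na2C2O4) in each aliquot = 5/2 × 1.495 × 10^-3 = 3.738 × 10^-3 mol
n(Na2C2O4) in the whole flask = 3.738 × 10^-3 × 200.0/10.00 = 0.07476 mol
mass of Na2C2O4 = 0.07476 × 134.00 = 10.02 g
% Na2C2O4 = 10.02 / 11.69 × 100 = 85.70 %

85.70 %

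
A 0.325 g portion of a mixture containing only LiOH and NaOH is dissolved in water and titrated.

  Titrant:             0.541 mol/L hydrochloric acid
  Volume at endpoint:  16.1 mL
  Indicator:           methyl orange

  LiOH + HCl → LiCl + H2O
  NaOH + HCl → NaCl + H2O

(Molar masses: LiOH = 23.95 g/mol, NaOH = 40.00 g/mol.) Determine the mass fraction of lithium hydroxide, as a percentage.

n(HCl) = 0.0161 × 0.541 = 8.71 × 10^-3 mol
Let x = n(LiOH), y = n(NaOH).
Titrant: 1x + 1y = 8.71 × 10^-3;  mass: 23.95x + 40.00y = 0.325
Solving, x = 1.46 × 10^-3 mol, y = 7.25 × 10^-3 mol
mass of LiOH = 1.46 × 10^-3 × 23.95 = 0.0349 g
% LiOH = 0.0349 / 0.325 × 100 = 10.7 %

10.7 %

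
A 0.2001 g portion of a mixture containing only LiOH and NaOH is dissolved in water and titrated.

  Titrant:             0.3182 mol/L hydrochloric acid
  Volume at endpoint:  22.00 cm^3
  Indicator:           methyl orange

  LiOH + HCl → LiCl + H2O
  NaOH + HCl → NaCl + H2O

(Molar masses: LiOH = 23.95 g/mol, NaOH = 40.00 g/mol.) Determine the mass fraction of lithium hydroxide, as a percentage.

59.60 %

n(HCl) = 0.02200 × 0.3182 = 7.000 × 10^-3 mol
Let x = n(LiOH), y = n(NaOH).
Titrant: 1x + 1y = 7.000 × 10^-3;  mass: 23.95x + 40.00y = 0.2001
Solving, x = 4.979 × 10^-3 mol, y = 2.021 × 10^-3 mol
mass of LiOH = 4.979 × 10^-3 × 23.95 = 0.1193 g
% LiOH = 0.1193 / 0.2001 × 100 = 59.60 %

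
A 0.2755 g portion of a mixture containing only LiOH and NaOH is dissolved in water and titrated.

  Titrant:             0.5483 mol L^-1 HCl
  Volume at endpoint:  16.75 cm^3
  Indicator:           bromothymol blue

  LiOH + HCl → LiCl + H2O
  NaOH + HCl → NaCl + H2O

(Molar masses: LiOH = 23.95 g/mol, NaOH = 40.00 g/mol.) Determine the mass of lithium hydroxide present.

0.1371 g

n(HCl) = 0.01675 × 0.5483 = 9.184 × 10^-3 mol
Let x = n(LiOH), y = n(NaOH).
Titrant: 1x + 1y = 9.184 × 10^-3;  mass: 23.95x + 40.00y = 0.2755
Solving, x = 5.723 × 10^-3 mol, y = 3.461 × 10^-3 mol
mass of LiOH = 5.723 × 10^-3 × 23.95 = 0.1371 g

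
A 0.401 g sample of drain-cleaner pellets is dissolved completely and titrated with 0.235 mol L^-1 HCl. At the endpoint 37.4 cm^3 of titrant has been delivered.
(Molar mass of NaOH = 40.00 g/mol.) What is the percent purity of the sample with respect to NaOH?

87.7 %

NaOH + HCl → NaCl + H2O
n(HCl) = 0.0374 L × 0.235 mol/L = 8.79 × 10^-3 mol
n(NaOH) = 8.79 × 10^-3 mol (1:1 ratio)
mass of NaOH = 8.79 × 10^-3 × 40.00 g/mol = 0.352 g
% NaOH = 0.352 / 0.401 × 100 = 87.7 %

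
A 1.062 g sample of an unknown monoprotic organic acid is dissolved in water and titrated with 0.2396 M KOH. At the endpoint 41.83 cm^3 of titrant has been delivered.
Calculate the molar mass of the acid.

106.0 g/mol

n(KOH) = 0.04183 L × 0.2396 mol/L = 0.01002 mol
n(HA) = 0.01002 mol (1:1 ratio)
M = m / n = 1.062 g / 0.01002 mol = 106.0 g/mol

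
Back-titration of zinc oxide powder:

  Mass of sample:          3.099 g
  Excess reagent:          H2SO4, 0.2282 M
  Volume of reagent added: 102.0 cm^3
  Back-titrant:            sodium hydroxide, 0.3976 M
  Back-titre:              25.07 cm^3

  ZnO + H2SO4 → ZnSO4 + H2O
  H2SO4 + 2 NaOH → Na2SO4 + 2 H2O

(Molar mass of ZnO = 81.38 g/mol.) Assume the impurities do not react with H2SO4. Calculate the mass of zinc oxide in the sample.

n(H2SO4) added = 0.1020 × 0.2282 = 0.02328 mol
n(NaOH) used in back-titration = 0.02507 × 0.3976 = 9.968 × 10^-3 mol
From the 1:2 ratio, n(H2SO4) left over = 1/2 × 9.968 × 10^-3 = 4.984 × 10^-3 mol
n(H2SO4) consumed by analyte = 0.02328 − 4.984 × 10^-3 = 0.01829 mol
n(ZnO) = 0.01829 mol (1:1 ratio)
mass of ZnO = 0.01829 × 81.38 = 1.489 g

1.489 g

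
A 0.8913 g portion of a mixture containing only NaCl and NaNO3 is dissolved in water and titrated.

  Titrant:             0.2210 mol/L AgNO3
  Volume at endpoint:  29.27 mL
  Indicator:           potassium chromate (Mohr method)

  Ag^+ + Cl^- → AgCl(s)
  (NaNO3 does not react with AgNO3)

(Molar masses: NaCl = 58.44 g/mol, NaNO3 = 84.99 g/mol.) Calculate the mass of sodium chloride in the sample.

n(AgNO3) = 0.02927 × 0.2210 = 6.469 × 10^-3 mol
Let x = n(NaCl), y = n(NaNO3).
Titrant: 1x = 6.469 × 10^-3;  mass: 58.44x + 84.99y = 0.8913
Solving, x = 6.469 × 10^-3 mol, y = 6.039 × 10^-3 mol
mass of NaCl = 6.469 × 10^-3 × 58.44 = 0.3780 g

0.3780 g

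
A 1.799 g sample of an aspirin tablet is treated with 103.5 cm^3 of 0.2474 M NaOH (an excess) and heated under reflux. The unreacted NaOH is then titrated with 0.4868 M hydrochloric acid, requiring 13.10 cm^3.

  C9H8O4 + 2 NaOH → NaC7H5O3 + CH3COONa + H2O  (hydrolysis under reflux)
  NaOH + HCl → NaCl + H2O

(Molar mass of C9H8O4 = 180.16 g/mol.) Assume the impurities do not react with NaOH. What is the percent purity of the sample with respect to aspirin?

96.28 %

n(NaOH) added = 0.1035 × 0.2474 = 0.02561 mol
n(HCl) used in back-titration = 0.01310 × 0.4868 = 6.377 × 10^-3 mol
n(NaOH) left over = 6.377 × 10^-3 mol (1:1 ratio)
n(NaOH) consumed by analyte = 0.02561 − 6.377 × 10^-3 = 0.01923 mol
From the 1:2 ratio, n(C9H8O4) = 1/2 × 0.01923 = 9.614 × 10^-3 mol
mass of C9H8O4 = 9.614 × 10^-3 × 180.16 = 1.732 g
% C9H8O4 = 1.732 / 1.799 × 100 = 96.28 %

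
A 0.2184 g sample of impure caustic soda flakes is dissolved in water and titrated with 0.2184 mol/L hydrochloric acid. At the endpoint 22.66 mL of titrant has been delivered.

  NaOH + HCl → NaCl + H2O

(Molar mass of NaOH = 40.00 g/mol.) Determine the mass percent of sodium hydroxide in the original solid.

90.64 %

n(HCl) = 0.02266 L × 0.2184 mol/L = 4.949 × 10^-3 mol
n(NaOH) = 4.949 × 10^-3 mol (1:1 ratio)
mass of NaOH = 4.949 × 10^-3 × 40.00 g/mol = 0.1980 g
% NaOH = 0.1980 / 0.2184 × 100 = 90.64 %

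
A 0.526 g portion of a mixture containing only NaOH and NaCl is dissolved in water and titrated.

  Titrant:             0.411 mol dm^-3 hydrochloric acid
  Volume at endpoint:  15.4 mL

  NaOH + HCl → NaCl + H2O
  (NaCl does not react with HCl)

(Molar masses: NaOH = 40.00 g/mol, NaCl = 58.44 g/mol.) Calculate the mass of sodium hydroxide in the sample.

0.253 g

n(HCl) = 0.0154 × 0.411 = 6.33 × 10^-3 mol
Let x = n(NaOH), y = n(NaCl).
Titrant: 1x = 6.33 × 10^-3;  mass: 40.00x + 58.44y = 0.526
Solving, x = 6.33 × 10^-3 mol, y = 4.67 × 10^-3 mol
mass of NaOH = 6.33 × 10^-3 × 40.00 = 0.253 g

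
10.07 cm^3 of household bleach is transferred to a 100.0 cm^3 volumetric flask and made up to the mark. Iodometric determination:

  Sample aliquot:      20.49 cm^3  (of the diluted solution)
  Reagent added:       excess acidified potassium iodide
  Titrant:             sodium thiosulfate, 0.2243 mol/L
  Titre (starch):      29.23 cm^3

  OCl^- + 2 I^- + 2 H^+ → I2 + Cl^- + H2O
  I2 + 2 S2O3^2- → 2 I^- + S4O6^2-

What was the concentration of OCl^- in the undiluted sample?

n(S2O3^2-) = 0.02923 × 0.2243 = 6.556 × 10^-3 mol
n(I2) = n(S2O3^2-)/2 = 3.278 × 10^-3 mol
n(OCl^-) in the aliquot = 3.278 × 10^-3 mol (1:1 ratio)
[OCl^-]_dilute = 3.278 × 10^-3 / 0.02049 = 0.1600 mol/L
[OCl^-]_original = 0.1600 × 100.0/10.07 = 1.589 mol/L

1.589 mol/L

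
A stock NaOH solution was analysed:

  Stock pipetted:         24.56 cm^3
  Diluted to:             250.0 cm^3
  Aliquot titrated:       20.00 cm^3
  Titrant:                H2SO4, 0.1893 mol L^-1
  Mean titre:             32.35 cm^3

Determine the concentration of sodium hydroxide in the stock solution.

6.234 mol/L

2 NaOH + H2SO4 → Na2SO4 + 2 H2O
n(H2SO4) = 0.03235 × 0.1893 = 6.124 × 10^-3 mol
From the 2:1 ratio, n(NaOH) in the aliquot = 2/1 × 6.124 × 10^-3 = 0.01225 mol
[NaOH]_dilute = 0.01225 / 0.02000 = 0.6124 mol/L
Dilution factor = 250.0 / 24.56 = 10.18
[NaOH]_stock = 0.6124 × 10.18 = 6.234 mol/L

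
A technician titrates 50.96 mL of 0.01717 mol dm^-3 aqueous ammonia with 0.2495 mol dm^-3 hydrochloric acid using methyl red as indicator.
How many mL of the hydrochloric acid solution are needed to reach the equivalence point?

NH3 + HCl → NH4Cl
n(NH3) = 0.05096 L × 0.01717 mol/L = 8.750 × 10^-4 mol
n(HCl) = 8.750 × 10^-4 mol (1:1 stoichiometry)
V(HCl) = 8.750 × 10^-4 mol / 0.2495 mol/L = 0.003507 L = 3.507 mL

3.507 mL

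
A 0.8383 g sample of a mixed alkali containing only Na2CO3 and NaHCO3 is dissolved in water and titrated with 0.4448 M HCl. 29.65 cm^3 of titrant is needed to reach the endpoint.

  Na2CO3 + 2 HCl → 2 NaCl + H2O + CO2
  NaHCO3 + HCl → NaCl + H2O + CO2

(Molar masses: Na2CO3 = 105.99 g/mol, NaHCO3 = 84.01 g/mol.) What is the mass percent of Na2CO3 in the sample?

54.96 %

n(HCl) = 0.02965 × 0.4448 = 0.01319 mol
Let x = n(Na2CO3), y = n(NaHCO3).
Titrant: 2x + 1y = 0.01319;  mass: 105.99x + 84.01y = 0.8383
Solving, x = 4.347 × 10^-3 mol, y = 4.494 × 10^-3 mol
mass of Na2CO3 = 4.347 × 10^-3 × 105.99 = 0.4607 g
% Na2CO3 = 0.4607 / 0.8383 × 100 = 54.96 %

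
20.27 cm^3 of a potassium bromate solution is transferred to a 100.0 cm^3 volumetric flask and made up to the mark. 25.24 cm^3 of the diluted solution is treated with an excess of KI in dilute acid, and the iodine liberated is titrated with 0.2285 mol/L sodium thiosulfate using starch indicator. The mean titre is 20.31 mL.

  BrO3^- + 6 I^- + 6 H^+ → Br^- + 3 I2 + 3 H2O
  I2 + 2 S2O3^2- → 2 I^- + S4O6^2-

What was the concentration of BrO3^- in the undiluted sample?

n(S2O3^2-) = 0.02031 × 0.2285 = 4.641 × 10^-3 mol
n(I2) = n(S2O3^2-)/2 = 2.320 × 10^-3 mol
From the 1:3 ratio, n(BrO3^-) in the aliquot = 1/3 × 2.320 × 10^-3 = 7.735 × 10^-4 mol
[BrO3^-]_dilute = 7.735 × 10^-4 / 0.02524 = 0.03064 mol/L
[BrO3^-]_original = 0.03064 × 100.0/20.27 = 0.1512 mol/L

0.1512 mol/L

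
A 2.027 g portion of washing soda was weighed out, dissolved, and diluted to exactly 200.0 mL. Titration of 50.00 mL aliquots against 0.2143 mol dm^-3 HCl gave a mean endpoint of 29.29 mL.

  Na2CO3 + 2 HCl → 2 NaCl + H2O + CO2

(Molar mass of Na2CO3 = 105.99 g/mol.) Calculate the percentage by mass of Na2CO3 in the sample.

n(HCl) per titration = 0.02929 × 0.2143 = 6.277 × 10^-3 mol
From the 1:2 ratio, n(Na2CO3) in each aliquot = 1/2 × 6.277 × 10^-3 = 3.138 × 10^-3 mol
n(Na2CO3) in the whole flask = 3.138 × 10^-3 × 200.0/50.00 = 0.01255 mol
mass of Na2CO3 = 0.01255 × 105.99 = 1.331 g
% Na2CO3 = 1.331 / 2.027 × 100 = 65.64 %

65.64 %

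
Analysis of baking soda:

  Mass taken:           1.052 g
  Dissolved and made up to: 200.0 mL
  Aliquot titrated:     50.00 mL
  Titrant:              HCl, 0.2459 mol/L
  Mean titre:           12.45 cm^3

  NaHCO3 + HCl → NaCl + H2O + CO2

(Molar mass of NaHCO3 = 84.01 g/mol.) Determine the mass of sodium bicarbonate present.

1.029 g

n(HCl) per titration = 0.01245 × 0.2459 = 3.061 × 10^-3 mol
n(NaHCO3) in each aliquot = 3.061 × 10^-3 mol (1:1 ratio)
n(NaHCO3) in the whole flask = 3.061 × 10^-3 × 200.0/50.00 = 0.01225 mol
mass of NaHCO3 = 0.01225 × 84.01 = 1.029 g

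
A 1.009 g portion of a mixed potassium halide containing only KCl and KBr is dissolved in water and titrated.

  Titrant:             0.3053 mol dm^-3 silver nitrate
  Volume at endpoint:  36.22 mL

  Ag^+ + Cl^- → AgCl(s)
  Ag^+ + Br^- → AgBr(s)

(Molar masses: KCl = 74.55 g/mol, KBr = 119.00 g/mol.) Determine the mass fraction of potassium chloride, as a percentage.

n(AgNO3) = 0.03622 × 0.3053 = 0.01106 mol
Let x = n(KCl), y = n(KBr).
Titrant: 1x + 1y = 0.01106;  mass: 74.55x + 119.00y = 1.009
Solving, x = 6.904 × 10^-3 mol, y = 4.154 × 10^-3 mol
mass of KCl = 6.904 × 10^-3 × 74.55 = 0.5147 g
% KCl = 0.5147 / 1.009 × 100 = 51.01 %

51.01 %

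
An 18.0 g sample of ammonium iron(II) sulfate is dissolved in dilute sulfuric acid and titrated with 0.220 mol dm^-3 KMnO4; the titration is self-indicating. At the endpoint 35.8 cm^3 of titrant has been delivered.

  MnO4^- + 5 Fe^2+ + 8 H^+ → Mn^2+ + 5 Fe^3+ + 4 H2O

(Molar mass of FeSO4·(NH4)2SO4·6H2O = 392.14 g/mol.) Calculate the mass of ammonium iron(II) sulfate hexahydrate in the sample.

15.4 g

n(KMnO4) = 0.0358 L × 0.220 mol/L = 7.88 × 10^-3 mol
From the 5:1 ratio, n(FeSO4·(NH4)2SO4·6H2O) = 5/1 × 7.88 × 10^-3 = 0.0394 mol
mass of FeSO4·(NH4)2SO4·6H2O = 0.0394 × 392.14 g/mol = 15.4 g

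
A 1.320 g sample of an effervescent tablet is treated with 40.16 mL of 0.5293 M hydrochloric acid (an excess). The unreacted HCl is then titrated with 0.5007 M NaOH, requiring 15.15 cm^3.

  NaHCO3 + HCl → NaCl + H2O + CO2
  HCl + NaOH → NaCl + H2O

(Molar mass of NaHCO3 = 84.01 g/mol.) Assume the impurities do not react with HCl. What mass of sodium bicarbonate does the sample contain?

n(HCl) added = 0.04016 × 0.5293 = 0.02126 mol
n(NaOH) used in back-titration = 0.01515 × 0.5007 = 7.586 × 10^-3 mol
n(HCl) left over = 7.586 × 10^-3 mol (1:1 ratio)
n(HCl) consumed by analyte = 0.02126 − 7.586 × 10^-3 = 0.01367 mol
n(NaHCO3) = 0.01367 mol (1:1 ratio)
mass of NaHCO3 = 0.01367 × 84.01 = 1.149 g

1.149 g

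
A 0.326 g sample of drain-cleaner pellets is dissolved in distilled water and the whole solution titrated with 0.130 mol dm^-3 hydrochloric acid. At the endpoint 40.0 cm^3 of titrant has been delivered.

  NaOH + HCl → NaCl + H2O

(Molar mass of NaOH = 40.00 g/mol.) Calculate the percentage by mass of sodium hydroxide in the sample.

n(HCl) = 0.0400 L × 0.130 mol/L = 5.20 × 10^-3 mol
n(NaOH) = 5.20 × 10^-3 mol (1:1 ratio)
mass of NaOH = 5.20 × 10^-3 × 40.00 g/mol = 0.208 g
% NaOH = 0.208 / 0.326 × 100 = 63.8 %

63.8 %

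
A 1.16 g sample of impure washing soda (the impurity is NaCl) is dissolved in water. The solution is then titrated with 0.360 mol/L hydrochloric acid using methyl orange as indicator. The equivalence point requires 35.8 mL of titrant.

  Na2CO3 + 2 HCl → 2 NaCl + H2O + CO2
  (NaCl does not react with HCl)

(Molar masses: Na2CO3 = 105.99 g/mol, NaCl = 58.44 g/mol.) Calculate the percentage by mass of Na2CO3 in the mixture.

58.9 %

n(HCl) = 0.0358 × 0.360 = 0.0129 mol
Let x = n(Na2CO3), y = n(NaCl).
Titrant: 2x = 0.0129;  mass: 105.99x + 58.44y = 1.16
Solving, x = 6.44 × 10^-3 mol, y = 8.16 × 10^-3 mol
mass of Na2CO3 = 6.44 × 10^-3 × 105.99 = 0.683 g
% Na2CO3 = 0.683 / 1.16 × 100 = 58.9 %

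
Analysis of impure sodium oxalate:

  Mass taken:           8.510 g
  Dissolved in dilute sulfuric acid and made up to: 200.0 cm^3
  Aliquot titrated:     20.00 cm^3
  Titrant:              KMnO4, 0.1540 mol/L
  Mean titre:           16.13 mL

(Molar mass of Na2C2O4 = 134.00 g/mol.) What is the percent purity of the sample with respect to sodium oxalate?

2 MnO4^- + 5 C2O4^2- + 16 H^+ → 2 Mn^2+ + 10 CO2 + 8 H2O
n(KMnO4) per titration = 0.01613 × 0.1540 = 2.484 × 10^-3 mol
From the 5:2 ratio, n(Na2C2O4) in each aliquot = 5/2 × 2.484 × 10^-3 = 6.210 × 10^-3 mol
n(Na2C2O4) in the whole flask = 6.210 × 10^-3 × 200.0/20.00 = 0.06210 mol
mass of Na2C2O4 = 0.06210 × 134.00 = 8.321 g
% Na2C2O4 = 8.321 / 8.510 × 100 = 97.78 %

97.78 %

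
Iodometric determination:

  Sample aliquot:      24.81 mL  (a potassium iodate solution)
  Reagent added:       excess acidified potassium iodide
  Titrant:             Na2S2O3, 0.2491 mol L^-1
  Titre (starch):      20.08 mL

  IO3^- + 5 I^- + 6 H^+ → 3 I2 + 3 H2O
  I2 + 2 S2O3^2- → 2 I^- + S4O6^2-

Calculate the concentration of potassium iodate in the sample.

n(S2O3^2-) = 0.02008 × 0.2491 = 5.002 × 10^-3 mol
n(I2) = n(S2O3^2-)/2 = 2.501 × 10^-3 mol
From the 1:3 ratio, n(IO3^-) in the aliquot = 1/3 × 2.501 × 10^-3 = 8.337 × 10^-4 mol
[IO3^-] = 8.337 × 10^-4 / 0.02481 = 0.03360 mol/L

0.03360 mol/L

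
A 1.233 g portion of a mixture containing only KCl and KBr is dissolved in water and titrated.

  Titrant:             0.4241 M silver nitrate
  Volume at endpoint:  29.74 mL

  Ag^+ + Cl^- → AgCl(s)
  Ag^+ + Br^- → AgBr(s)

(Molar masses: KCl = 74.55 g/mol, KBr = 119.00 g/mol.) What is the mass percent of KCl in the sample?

36.44 %

n(AgNO3) = 0.02974 × 0.4241 = 0.01261 mol
Let x = n(KCl), y = n(KBr).
Titrant: 1x + 1y = 0.01261;  mass: 74.55x + 119.00y = 1.233
Solving, x = 6.027 × 10^-3 mol, y = 6.585 × 10^-3 mol
mass of KCl = 6.027 × 10^-3 × 74.55 = 0.4493 g
% KCl = 0.4493 / 1.233 × 100 = 36.44 %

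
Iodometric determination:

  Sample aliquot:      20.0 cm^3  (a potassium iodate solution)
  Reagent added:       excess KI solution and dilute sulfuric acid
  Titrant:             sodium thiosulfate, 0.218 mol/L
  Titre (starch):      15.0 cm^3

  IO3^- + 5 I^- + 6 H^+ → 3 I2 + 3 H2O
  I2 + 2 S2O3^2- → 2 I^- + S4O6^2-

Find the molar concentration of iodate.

0.0272 mol/L

n(S2O3^2-) = 0.0150 × 0.218 = 3.27 × 10^-3 mol
n(I2) = n(S2O3^2-)/2 = 1.64 × 10^-3 mol
From the 1:3 ratio, n(IO3^-) in the aliquot = 1/3 × 1.64 × 10^-3 = 5.45 × 10^-4 mol
[IO3^-] = 5.45 × 10^-4 / 0.0200 = 0.0272 mol/L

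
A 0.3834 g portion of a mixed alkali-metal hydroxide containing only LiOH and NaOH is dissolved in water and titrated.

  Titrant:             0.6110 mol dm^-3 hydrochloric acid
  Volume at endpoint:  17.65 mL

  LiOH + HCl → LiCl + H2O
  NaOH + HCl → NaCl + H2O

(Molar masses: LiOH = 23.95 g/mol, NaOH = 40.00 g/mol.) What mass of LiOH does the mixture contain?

n(HCl) = 0.01765 × 0.6110 = 0.01078 mol
Let x = n(LiOH), y = n(NaOH).
Titrant: 1x + 1y = 0.01078;  mass: 23.95x + 40.00y = 0.3834
Solving, x = 2.989 × 10^-3 mol, y = 7.796 × 10^-3 mol
mass of LiOH = 2.989 × 10^-3 × 23.95 = 0.07158 g

0.07158 g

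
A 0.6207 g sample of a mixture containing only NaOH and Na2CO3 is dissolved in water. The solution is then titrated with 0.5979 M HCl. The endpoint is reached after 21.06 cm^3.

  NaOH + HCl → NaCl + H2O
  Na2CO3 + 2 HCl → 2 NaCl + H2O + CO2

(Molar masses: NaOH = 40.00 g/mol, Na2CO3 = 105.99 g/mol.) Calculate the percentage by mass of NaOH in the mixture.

n(HCl) = 0.02106 × 0.5979 = 0.01259 mol
Let x = n(NaOH), y = n(Na2CO3).
Titrant: 1x + 2y = 0.01259;  mass: 40.00x + 105.99y = 0.6207
Solving, x = 3.586 × 10^-3 mol, y = 4.503 × 10^-3 mol
mass of NaOH = 3.586 × 10^-3 × 40.00 = 0.1434 g
% NaOH = 0.1434 / 0.6207 × 100 = 23.11 %

23.11 %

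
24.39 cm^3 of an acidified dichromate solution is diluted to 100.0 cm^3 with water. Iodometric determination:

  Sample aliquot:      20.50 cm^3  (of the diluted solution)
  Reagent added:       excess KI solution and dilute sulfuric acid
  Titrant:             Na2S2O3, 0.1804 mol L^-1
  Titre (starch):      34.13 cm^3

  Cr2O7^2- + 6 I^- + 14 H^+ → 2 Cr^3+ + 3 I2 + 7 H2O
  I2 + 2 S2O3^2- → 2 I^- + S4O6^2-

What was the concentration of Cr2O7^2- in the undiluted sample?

n(S2O3^2-) = 0.03413 × 0.1804 = 6.157 × 10^-3 mol
n(I2) = n(S2O3^2-)/2 = 3.079 × 10^-3 mol
From the 1:3 ratio, n(Cr2O7^2-) in the aliquot = 1/3 × 3.079 × 10^-3 = 1.026 × 10^-3 mol
[Cr2O7^2-]_dilute = 1.026 × 10^-3 / 0.02050 = 0.05006 mol/L
[Cr2O7^2-]_original = 0.05006 × 100.0/24.39 = 0.2052 mol/L

0.2052 mol/L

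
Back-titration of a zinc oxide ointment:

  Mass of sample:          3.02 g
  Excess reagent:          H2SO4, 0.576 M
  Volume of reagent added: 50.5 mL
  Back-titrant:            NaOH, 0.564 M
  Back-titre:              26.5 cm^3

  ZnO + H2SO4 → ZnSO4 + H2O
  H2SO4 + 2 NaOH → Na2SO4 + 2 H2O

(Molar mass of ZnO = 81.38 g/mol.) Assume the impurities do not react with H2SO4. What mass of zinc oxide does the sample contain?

1.76 g

n(H2SO4) added = 0.0505 × 0.576 = 0.0291 mol
n(NaOH) used in back-titration = 0.0265 × 0.564 = 0.0149 mol
From the 1:2 ratio, n(H2SO4) left over = 1/2 × 0.0149 = 7.47 × 10^-3 mol
n(H2SO4) consumed by analyte = 0.0291 − 7.47 × 10^-3 = 0.0216 mol
n(ZnO) = 0.0216 mol (1:1 ratio)
mass of ZnO = 0.0216 × 81.38 = 1.76 g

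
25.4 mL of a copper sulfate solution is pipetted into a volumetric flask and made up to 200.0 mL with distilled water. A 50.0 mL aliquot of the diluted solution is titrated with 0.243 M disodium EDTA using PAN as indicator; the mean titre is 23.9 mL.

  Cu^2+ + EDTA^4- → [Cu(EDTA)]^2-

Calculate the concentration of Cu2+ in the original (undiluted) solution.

0.915 M

n(EDTA) = 0.0239 × 0.243 = 5.81 × 10^-3 mol
n(Cu2+) in the aliquot = 5.81 × 10^-3 mol (1:1 ratio)
[Cu2+]_dilute = 5.81 × 10^-3 / 0.0500 = 0.116 mol/L
Dilution factor = 200.0 / 25.4 = 7.874
[Cu2+]_stock = 0.116 × 7.874 = 0.915 mol/L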